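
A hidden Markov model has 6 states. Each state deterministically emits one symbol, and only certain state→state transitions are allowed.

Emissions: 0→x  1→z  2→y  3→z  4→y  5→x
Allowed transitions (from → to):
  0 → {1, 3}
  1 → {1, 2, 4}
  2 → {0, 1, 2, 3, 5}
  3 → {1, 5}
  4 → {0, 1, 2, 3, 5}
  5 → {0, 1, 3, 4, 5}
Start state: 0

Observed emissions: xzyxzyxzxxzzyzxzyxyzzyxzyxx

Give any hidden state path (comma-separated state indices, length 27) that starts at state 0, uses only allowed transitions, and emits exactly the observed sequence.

0,1,2,0,1,4,0,3,5,0,3,1,2,3,5,1,2,5,4,1,1,2,0,1,2,5,0

  t0 'x' -> {0,5}, take 0 (start)
  t1 'z' -> {1,3}, take 1 (0->1 ok)
  t2 'y' -> {2,4}, take 2 (1->2 ok)
  t3 'x' -> {0,5}, take 0 (2->0 ok)
  t4 'z' -> {1,3}, take 1 (0->1 ok)
  t5 'y' -> {2,4}, take 4 (1->4 ok)
  t6 'x' -> {0,5}, take 0 (4->0 ok)
  t7 'z' -> {1,3}, take 3 (0->3 ok)
  t8 'x' -> {0,5}, take 5 (3->5 ok)
  t9 'x' -> {0,5}, take 0 (5->0 ok)
  t10 'z' -> {1,3}, take 3 (0->3 ok)
  t11 'z' -> {1,3}, take 1 (3->1 ok)
  t12 'y' -> {2,4}, take 2 (1->2 ok)
  t13 'z' -> {1,3}, take 3 (2->3 ok)
  t14 'x' -> {0,5}, take 5 (3->5 ok)
  t15 'z' -> {1,3}, take 1 (5->1 ok)
  t16 'y' -> {2,4}, take 2 (1->2 ok)
  t17 'x' -> {0,5}, take 5 (2->5 ok)
  t18 'y' -> {2,4}, take 4 (5->4 ok)
  t19 'z' -> {1,3}, take 1 (4->1 ok)
  t20 'z' -> {1,3}, take 1 (1->1 ok)
  t21 'y' -> {2,4}, take 2 (1->2 ok)
  t22 'x' -> {0,5}, take 0 (2->0 ok)
  t23 'z' -> {1,3}, take 1 (0->1 ok)
  t24 'y' -> {2,4}, take 2 (1->2 ok)
  t25 'x' -> {0,5}, take 5 (2->5 ok)
  t26 'x' -> {0,5}, take 0 (5->0 ok)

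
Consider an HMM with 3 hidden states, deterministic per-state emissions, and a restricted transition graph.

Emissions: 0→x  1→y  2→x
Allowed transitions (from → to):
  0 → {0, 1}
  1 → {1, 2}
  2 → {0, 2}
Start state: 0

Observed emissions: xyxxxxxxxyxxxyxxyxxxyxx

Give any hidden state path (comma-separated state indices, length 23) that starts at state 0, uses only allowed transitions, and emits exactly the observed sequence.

  pos 0: x in {0,2}, choose 0; start
  pos 1: y in {1}, choose 1; 0->1 ok
  pos 2: x in {0,2}, choose 2; 1->2 ok
  pos 3: x in {0,2}, choose 2; 2->2 ok
  pos 4: x in {0,2}, choose 2; 2->2 ok
  pos 5: x in {0,2}, choose 2; 2->2 ok
  pos 6: x in {0,2}, choose 2; 2->2 ok
  pos 7: x in {0,2}, choose 2; 2->2 ok
  pos 8: x in {0,2}, choose 0; 2->0 ok
  pos 9: y in {1}, choose 1; 0->1 ok
  pos 10: x in {0,2}, choose 2; 1->2 ok
  pos 11: x in {0,2}, choose 0; 2->0 ok
  pos 12: x in {0,2}, choose 0; 0->0 ok
  pos 13: y in {1}, choose 1; 0->1 ok
  pos 14: x in {0,2}, choose 2; 1->2 ok
  pos 15: x in {0,2}, choose 0; 2->0 ok
  pos 16: y in {1}, choose 1; 0->1 ok
  pos 17: x in {0,2}, choose 2; 1->2 ok
  pos 18: x in {0,2}, choose 2; 2->2 ok
  pos 19: x in {0,2}, choose 0; 2->0 ok
  pos 20: y in {1}, choose 1; 0->1 ok
  pos 21: x in {0,2}, choose 2; 1->2 ok
  pos 22: x in {0,2}, choose 0; 2->0 ok

0,1,2,2,2,2,2,2,0,1,2,0,0,1,2,0,1,2,2,0,1,2,0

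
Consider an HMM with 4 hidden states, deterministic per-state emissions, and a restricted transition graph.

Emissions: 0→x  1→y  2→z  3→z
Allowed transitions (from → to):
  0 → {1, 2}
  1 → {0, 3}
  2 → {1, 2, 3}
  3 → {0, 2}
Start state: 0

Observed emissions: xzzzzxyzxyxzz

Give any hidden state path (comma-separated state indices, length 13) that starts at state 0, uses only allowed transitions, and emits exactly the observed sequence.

  [0] x  {0}  => 0  start
  [1] z  {2,3}  => 2  0->2 ok
  [2] z  {2,3}  => 2  2->2 ok
  [3] z  {2,3}  => 2  2->2 ok
  [4] z  {2,3}  => 3  2->3 ok
  [5] x  {0}  => 0  3->0 ok
  [6] y  {1}  => 1  0->1 ok
  [7] z  {2,3}  => 3  1->3 ok
  [8] x  {0}  => 0  3->0 ok
  [9] y  {1}  => 1  0->1 ok
  [10] x  {0}  => 0  1->0 ok
  [11] z  {2,3}  => 2  0->2 ok
  [12] z  {2,3}  => 3  2->3 ok

0,2,2,2,3,0,1,3,0,1,0,2,3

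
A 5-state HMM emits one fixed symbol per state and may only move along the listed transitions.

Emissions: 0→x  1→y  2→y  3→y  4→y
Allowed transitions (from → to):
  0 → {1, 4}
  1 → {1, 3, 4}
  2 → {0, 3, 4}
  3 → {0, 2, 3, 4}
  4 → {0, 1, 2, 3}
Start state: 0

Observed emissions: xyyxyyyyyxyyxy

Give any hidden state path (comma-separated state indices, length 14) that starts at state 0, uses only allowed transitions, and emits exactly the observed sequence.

0,1,3,0,1,4,3,3,4,0,1,3,0,4

  pos 0: x in {0}, choose 0; start
  pos 1: y in {1,2,3,4}, choose 1; 0->1 ok
  pos 2: y in {1,2,3,4}, choose 3; 1->3 ok
  pos 3: x in {0}, choose 0; 3->0 ok
  pos 4: y in {1,2,3,4}, choose 1; 0->1 ok
  pos 5: y in {1,2,3,4}, choose 4; 1->4 ok
  pos 6: y in {1,2,3,4}, choose 3; 4->3 ok
  pos 7: y in {1,2,3,4}, choose 3; 3->3 ok
  pos 8: y in {1,2,3,4}, choose 4; 3->4 ok
  pos 9: x in {0}, choose 0; 4->0 ok
  pos 10: y in {1,2,3,4}, choose 1; 0->1 ok
  pos 11: y in {1,2,3,4}, choose 3; 1->3 ok
  pos 12: x in {0}, choose 0; 3->0 ok
  pos 13: y in {1,2,3,4}, choose 4; 0->4 ok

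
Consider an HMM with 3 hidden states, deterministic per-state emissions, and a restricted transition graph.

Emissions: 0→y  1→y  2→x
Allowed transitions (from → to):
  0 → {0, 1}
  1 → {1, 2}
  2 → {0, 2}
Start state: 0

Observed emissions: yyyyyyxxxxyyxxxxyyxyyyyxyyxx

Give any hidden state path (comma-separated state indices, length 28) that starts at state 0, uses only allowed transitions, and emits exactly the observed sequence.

  [0] y  {0,1}  => 0  start
  [1] y  {0,1}  => 0  0->0 ok
  [2] y  {0,1}  => 0  0->0 ok
  [3] y  {0,1}  => 0  0->0 ok
  [4] y  {0,1}  => 1  0->1 ok
  [5] y  {0,1}  => 1  1->1 ok
  [6] x  {2}  => 2  1->2 ok
  [7] x  {2}  => 2  2->2 ok
  [8] x  {2}  => 2  2->2 ok
  [9] x  {2}  => 2  2->2 ok
  [10] y  {0,1}  => 0  2->0 ok
  [11] y  {0,1}  => 1  0->1 ok
  [12] x  {2}  => 2  1->2 ok
  [13] x  {2}  => 2  2->2 ok
  [14] x  {2}  => 2  2->2 ok
  [15] x  {2}  => 2  2->2 ok
  [16] y  {0,1}  => 0  2->0 ok
  [17] y  {0,1}  => 1  0->1 ok
  [18] x  {2}  => 2  1->2 ok
  [19] y  {0,1}  => 0  2->0 ok
  [20] y  {0,1}  => 0  0->0 ok
  [21] y  {0,1}  => 0  0->0 ok
  [22] y  {0,1}  => 1  0->1 ok
  [23] x  {2}  => 2  1->2 ok
  [24] y  {0,1}  => 0  2->0 ok
  [25] y  {0,1}  => 1  0->1 ok
  [26] x  {2}  => 2  1->2 ok
  [27] x  {2}  => 2  2->2 ok

0,0,0,0,1,1,2,2,2,2,0,1,2,2,2,2,0,1,2,0,0,0,1,2,0,1,2,2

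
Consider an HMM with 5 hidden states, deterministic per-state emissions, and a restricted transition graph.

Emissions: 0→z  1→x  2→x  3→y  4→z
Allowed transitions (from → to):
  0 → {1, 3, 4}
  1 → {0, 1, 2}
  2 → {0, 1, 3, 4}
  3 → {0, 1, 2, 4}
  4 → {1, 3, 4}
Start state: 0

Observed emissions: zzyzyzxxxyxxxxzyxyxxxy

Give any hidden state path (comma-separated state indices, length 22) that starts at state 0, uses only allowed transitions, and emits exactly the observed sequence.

  t0 'z' -> {0,4}, take 0 (start)
  t1 'z' -> {0,4}, take 4 (0->4 ok)
  t2 'y' -> {3}, take 3 (4->3 ok)
  t3 'z' -> {0,4}, take 4 (3->4 ok)
  t4 'y' -> {3}, take 3 (4->3 ok)
  t5 'z' -> {0,4}, take 0 (3->0 ok)
  t6 'x' -> {1,2}, take 1 (0->1 ok)
  t7 'x' -> {1,2}, take 1 (1->1 ok)
  t8 'x' -> {1,2}, take 2 (1->2 ok)
  t9 'y' -> {3}, take 3 (2->3 ok)
  t10 'x' -> {1,2}, take 2 (3->2 ok)
  t11 'x' -> {1,2}, take 1 (2->1 ok)
  t12 'x' -> {1,2}, take 1 (1->1 ok)
  t13 'x' -> {1,2}, take 2 (1->2 ok)
  t14 'z' -> {0,4}, take 0 (2->0 ok)
  t15 'y' -> {3}, take 3 (0->3 ok)
  t16 'x' -> {1,2}, take 2 (3->2 ok)
  t17 'y' -> {3}, take 3 (2->3 ok)
  t18 'x' -> {1,2}, take 1 (3->1 ok)
  t19 'x' -> {1,2}, take 1 (1->1 ok)
  t20 'x' -> {1,2}, take 2 (1->2 ok)
  t21 'y' -> {3}, take 3 (2->3 ok)

0,4,3,4,3,0,1,1,2,3,2,1,1,2,0,3,2,3,1,1,2,3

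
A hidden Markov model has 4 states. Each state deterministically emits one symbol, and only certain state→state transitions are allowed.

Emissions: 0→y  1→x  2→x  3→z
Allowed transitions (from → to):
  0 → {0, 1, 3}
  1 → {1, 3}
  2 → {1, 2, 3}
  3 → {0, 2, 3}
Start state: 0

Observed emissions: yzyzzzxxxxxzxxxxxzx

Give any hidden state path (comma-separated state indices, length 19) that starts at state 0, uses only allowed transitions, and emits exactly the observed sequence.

  0: obs=y cand={0} pick 0 [start]
  1: obs=z cand={3} pick 3 [0->3 ok]
  2: obs=y cand={0} pick 0 [3->0 ok]
  3: obs=z cand={3} pick 3 [0->3 ok]
  4: obs=z cand={3} pick 3 [3->3 ok]
  5: obs=z cand={3} pick 3 [3->3 ok]
  6: obs=x cand={1,2} pick 2 [3->2 ok]
  7: obs=x cand={1,2} pick 2 [2->2 ok]
  8: obs=x cand={1,2} pick 2 [2->2 ok]
  9: obs=x cand={1,2} pick 2 [2->2 ok]
  10: obs=x cand={1,2} pick 2 [2->2 ok]
  11: obs=z cand={3} pick 3 [2->3 ok]
  12: obs=x cand={1,2} pick 2 [3->2 ok]
  13: obs=x cand={1,2} pick 2 [2->2 ok]
  14: obs=x cand={1,2} pick 2 [2->2 ok]
  15: obs=x cand={1,2} pick 1 [2->1 ok]
  16: obs=x cand={1,2} pick 1 [1->1 ok]
  17: obs=z cand={3} pick 3 [1->3 ok]
  18: obs=x cand={1,2} pick 2 [3->2 ok]

0,3,0,3,3,3,2,2,2,2,2,3,2,2,2,1,1,3,2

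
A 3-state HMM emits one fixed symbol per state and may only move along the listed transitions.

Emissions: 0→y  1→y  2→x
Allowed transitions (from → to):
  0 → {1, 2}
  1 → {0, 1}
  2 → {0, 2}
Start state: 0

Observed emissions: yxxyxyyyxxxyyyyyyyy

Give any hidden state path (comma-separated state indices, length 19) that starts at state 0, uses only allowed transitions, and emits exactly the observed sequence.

  pos 0: y in {0,1}, choose 0; start
  pos 1: x in {2}, choose 2; 0->2 ok
  pos 2: x in {2}, choose 2; 2->2 ok
  pos 3: y in {0,1}, choose 0; 2->0 ok
  pos 4: x in {2}, choose 2; 0->2 ok
  pos 5: y in {0,1}, choose 0; 2->0 ok
  pos 6: y in {0,1}, choose 1; 0->1 ok
  pos 7: y in {0,1}, choose 0; 1->0 ok
  pos 8: x in {2}, choose 2; 0->2 ok
  pos 9: x in {2}, choose 2; 2->2 ok
  pos 10: x in {2}, choose 2; 2->2 ok
  pos 11: y in {0,1}, choose 0; 2->0 ok
  pos 12: y in {0,1}, choose 1; 0->1 ok
  pos 13: y in {0,1}, choose 1; 1->1 ok
  pos 14: y in {0,1}, choose 1; 1->1 ok
  pos 15: y in {0,1}, choose 0; 1->0 ok
  pos 16: y in {0,1}, choose 1; 0->1 ok
  pos 17: y in {0,1}, choose 1; 1->1 ok
  pos 18: y in {0,1}, choose 1; 1->1 ok

0,2,2,0,2,0,1,0,2,2,2,0,1,1,1,0,1,1,1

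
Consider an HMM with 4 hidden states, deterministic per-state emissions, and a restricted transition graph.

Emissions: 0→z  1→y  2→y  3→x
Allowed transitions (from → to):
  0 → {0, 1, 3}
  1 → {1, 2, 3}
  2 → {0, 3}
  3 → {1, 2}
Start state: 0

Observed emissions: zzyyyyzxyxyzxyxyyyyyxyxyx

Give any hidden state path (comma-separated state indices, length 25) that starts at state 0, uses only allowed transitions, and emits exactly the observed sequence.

0,0,1,1,1,2,0,3,1,3,2,0,3,2,3,1,1,1,1,2,3,2,3,2,3

  pos 0: z in {0}, choose 0; start
  pos 1: z in {0}, choose 0; 0->0 ok
  pos 2: y in {1,2}, choose 1; 0->1 ok
  pos 3: y in {1,2}, choose 1; 1->1 ok
  pos 4: y in {1,2}, choose 1; 1->1 ok
  pos 5: y in {1,2}, choose 2; 1->2 ok
  pos 6: z in {0}, choose 0; 2->0 ok
  pos 7: x in {3}, choose 3; 0->3 ok
  pos 8: y in {1,2}, choose 1; 3->1 ok
  pos 9: x in {3}, choose 3; 1->3 ok
  pos 10: y in {1,2}, choose 2; 3->2 ok
  pos 11: z in {0}, choose 0; 2->0 ok
  pos 12: x in {3}, choose 3; 0->3 ok
  pos 13: y in {1,2}, choose 2; 3->2 ok
  pos 14: x in {3}, choose 3; 2->3 ok
  pos 15: y in {1,2}, choose 1; 3->1 ok
  pos 16: y in {1,2}, choose 1; 1->1 ok
  pos 17: y in {1,2}, choose 1; 1->1 ok
  pos 18: y in {1,2}, choose 1; 1->1 ok
  pos 19: y in {1,2}, choose 2; 1->2 ok
  pos 20: x in {3}, choose 3; 2->3 ok
  pos 21: y in {1,2}, choose 2; 3->2 ok
  pos 22: x in {3}, choose 3; 2->3 ok
  pos 23: y in {1,2}, choose 2; 3->2 ok
  pos 24: x in {3}, choose 3; 2->3 ok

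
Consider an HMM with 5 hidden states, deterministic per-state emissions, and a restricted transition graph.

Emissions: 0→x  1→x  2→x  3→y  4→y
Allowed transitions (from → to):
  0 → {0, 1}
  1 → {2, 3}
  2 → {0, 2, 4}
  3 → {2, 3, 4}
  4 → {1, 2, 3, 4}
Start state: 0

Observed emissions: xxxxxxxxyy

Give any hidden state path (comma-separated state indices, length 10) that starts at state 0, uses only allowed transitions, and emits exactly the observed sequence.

0,0,0,1,2,0,1,2,4,4

  pos 0: x in {0,1,2}, choose 0; start
  pos 1: x in {0,1,2}, choose 0; 0->0 ok
  pos 2: x in {0,1,2}, choose 0; 0->0 ok
  pos 3: x in {0,1,2}, choose 1; 0->1 ok
  pos 4: x in {0,1,2}, choose 2; 1->2 ok
  pos 5: x in {0,1,2}, choose 0; 2->0 ok
  pos 6: x in {0,1,2}, choose 1; 0->1 ok
  pos 7: x in {0,1,2}, choose 2; 1->2 ok
  pos 8: y in {3,4}, choose 4; 2->4 ok
  pos 9: y in {3,4}, choose 4; 4->4 ok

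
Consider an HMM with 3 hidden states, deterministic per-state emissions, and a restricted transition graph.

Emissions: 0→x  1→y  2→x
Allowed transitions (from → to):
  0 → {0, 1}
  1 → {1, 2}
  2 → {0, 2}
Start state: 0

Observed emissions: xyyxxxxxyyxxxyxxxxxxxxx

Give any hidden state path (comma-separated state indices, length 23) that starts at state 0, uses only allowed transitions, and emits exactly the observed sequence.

0,1,1,2,2,2,0,0,1,1,2,0,0,1,2,2,2,2,2,2,0,0,0

  pos 0: x in {0,2}, choose 0; start
  pos 1: y in {1}, choose 1; 0->1 ok
  pos 2: y in {1}, choose 1; 1->1 ok
  pos 3: x in {0,2}, choose 2; 1->2 ok
  pos 4: x in {0,2}, choose 2; 2->2 ok
  pos 5: x in {0,2}, choose 2; 2->2 ok
  pos 6: x in {0,2}, choose 0; 2->0 ok
  pos 7: x in {0,2}, choose 0; 0->0 ok
  pos 8: y in {1}, choose 1; 0->1 ok
  pos 9: y in {1}, choose 1; 1->1 ok
  pos 10: x in {0,2}, choose 2; 1->2 ok
  pos 11: x in {0,2}, choose 0; 2->0 ok
  pos 12: x in {0,2}, choose 0; 0->0 ok
  pos 13: y in {1}, choose 1; 0->1 ok
  pos 14: x in {0,2}, choose 2; 1->2 ok
  pos 15: x in {0,2}, choose 2; 2->2 ok
  pos 16: x in {0,2}, choose 2; 2->2 ok
  pos 17: x in {0,2}, choose 2; 2->2 ok
  pos 18: x in {0,2}, choose 2; 2->2 ok
  pos 19: x in {0,2}, choose 2; 2->2 ok
  pos 20: x in {0,2}, choose 0; 2->0 ok
  pos 21: x in {0,2}, choose 0; 0->0 ok
  pos 22: x in {0,2}, choose 0; 0->0 ok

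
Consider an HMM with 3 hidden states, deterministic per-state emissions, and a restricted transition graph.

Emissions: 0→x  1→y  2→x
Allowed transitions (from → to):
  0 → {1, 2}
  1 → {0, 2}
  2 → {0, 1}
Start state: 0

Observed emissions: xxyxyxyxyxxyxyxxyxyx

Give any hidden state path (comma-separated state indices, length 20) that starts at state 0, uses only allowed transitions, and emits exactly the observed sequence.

  0: obs=x cand={0,2} pick 0 [start]
  1: obs=x cand={0,2} pick 2 [0->2 ok]
  2: obs=y cand={1} pick 1 [2->1 ok]
  3: obs=x cand={0,2} pick 2 [1->2 ok]
  4: obs=y cand={1} pick 1 [2->1 ok]
  5: obs=x cand={0,2} pick 2 [1->2 ok]
  6: obs=y cand={1} pick 1 [2->1 ok]
  7: obs=x cand={0,2} pick 2 [1->2 ok]
  8: obs=y cand={1} pick 1 [2->1 ok]
  9: obs=x cand={0,2} pick 0 [1->0 ok]
  10: obs=x cand={0,2} pick 2 [0->2 ok]
  11: obs=y cand={1} pick 1 [2->1 ok]
  12: obs=x cand={0,2} pick 2 [1->2 ok]
  13: obs=y cand={1} pick 1 [2->1 ok]
  14: obs=x cand={0,2} pick 0 [1->0 ok]
  15: obs=x cand={0,2} pick 2 [0->2 ok]
  16: obs=y cand={1} pick 1 [2->1 ok]
  17: obs=x cand={0,2} pick 0 [1->0 ok]
  18: obs=y cand={1} pick 1 [0->1 ok]
  19: obs=x cand={0,2} pick 2 [1->2 ok]

0,2,1,2,1,2,1,2,1,0,2,1,2,1,0,2,1,0,1,2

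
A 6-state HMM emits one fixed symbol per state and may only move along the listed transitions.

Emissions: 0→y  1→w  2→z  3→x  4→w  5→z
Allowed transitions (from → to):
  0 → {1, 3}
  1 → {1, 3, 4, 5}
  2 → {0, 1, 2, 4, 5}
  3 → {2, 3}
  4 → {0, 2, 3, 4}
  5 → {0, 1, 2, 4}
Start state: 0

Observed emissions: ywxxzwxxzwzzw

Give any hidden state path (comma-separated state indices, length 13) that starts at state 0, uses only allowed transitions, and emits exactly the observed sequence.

0,1,3,3,2,4,3,3,2,4,2,5,4

  [0] y  {0}  => 0  start
  [1] w  {1,4}  => 1  0->1 ok
  [2] x  {3}  => 3  1->3 ok
  [3] x  {3}  => 3  3->3 ok
  [4] z  {2,5}  => 2  3->2 ok
  [5] w  {1,4}  => 4  2->4 ok
  [6] x  {3}  => 3  4->3 ok
  [7] x  {3}  => 3  3->3 ok
  [8] z  {2,5}  => 2  3->2 ok
  [9] w  {1,4}  => 4  2->4 ok
  [10] z  {2,5}  => 2  4->2 ok
  [11] z  {2,5}  => 5  2->5 ok
  [12] w  {1,4}  => 4  5->4 ok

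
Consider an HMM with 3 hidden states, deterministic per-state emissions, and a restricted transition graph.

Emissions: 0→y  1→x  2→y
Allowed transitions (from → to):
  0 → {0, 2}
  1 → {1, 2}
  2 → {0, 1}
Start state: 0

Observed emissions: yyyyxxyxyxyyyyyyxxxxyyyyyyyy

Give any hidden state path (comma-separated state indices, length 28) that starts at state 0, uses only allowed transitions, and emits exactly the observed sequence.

  0: obs=y cand={0,2} pick 0 [start]
  1: obs=y cand={0,2} pick 2 [0->2 ok]
  2: obs=y cand={0,2} pick 0 [2->0 ok]
  3: obs=y cand={0,2} pick 2 [0->2 ok]
  4: obs=x cand={1} pick 1 [2->1 ok]
  5: obs=x cand={1} pick 1 [1->1 ok]
  6: obs=y cand={0,2} pick 2 [1->2 ok]
  7: obs=x cand={1} pick 1 [2->1 ok]
  8: obs=y cand={0,2} pick 2 [1->2 ok]
  9: obs=x cand={1} pick 1 [2->1 ok]
  10: obs=y cand={0,2} pick 2 [1->2 ok]
  11: obs=y cand={0,2} pick 0 [2->0 ok]
  12: obs=y cand={0,2} pick 0 [0->0 ok]
  13: obs=y cand={0,2} pick 2 [0->2 ok]
  14: obs=y cand={0,2} pick 0 [2->0 ok]
  15: obs=y cand={0,2} pick 2 [0->2 ok]
  16: obs=x cand={1} pick 1 [2->1 ok]
  17: obs=x cand={1} pick 1 [1->1 ok]
  18: obs=x cand={1} pick 1 [1->1 ok]
  19: obs=x cand={1} pick 1 [1->1 ok]
  20: obs=y cand={0,2} pick 2 [1->2 ok]
  21: obs=y cand={0,2} pick 0 [2->0 ok]
  22: obs=y cand={0,2} pick 2 [0->2 ok]
  23: obs=y cand={0,2} pick 0 [2->0 ok]
  24: obs=y cand={0,2} pick 0 [0->0 ok]
  25: obs=y cand={0,2} pick 0 [0->0 ok]
  26: obs=y cand={0,2} pick 2 [0->2 ok]
  27: obs=y cand={0,2} pick 0 [2->0 ok]

0,2,0,2,1,1,2,1,2,1,2,0,0,2,0,2,1,1,1,1,2,0,2,0,0,0,2,0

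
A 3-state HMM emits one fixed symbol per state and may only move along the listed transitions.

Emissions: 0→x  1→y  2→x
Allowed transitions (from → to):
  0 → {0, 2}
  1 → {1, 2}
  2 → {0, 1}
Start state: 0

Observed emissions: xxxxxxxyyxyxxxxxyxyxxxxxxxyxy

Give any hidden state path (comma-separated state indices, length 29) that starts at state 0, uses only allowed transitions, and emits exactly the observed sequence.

  t0 'x' -> {0,2}, take 0 (start)
  t1 'x' -> {0,2}, take 2 (0->2 ok)
  t2 'x' -> {0,2}, take 0 (2->0 ok)
  t3 'x' -> {0,2}, take 2 (0->2 ok)
  t4 'x' -> {0,2}, take 0 (2->0 ok)
  t5 'x' -> {0,2}, take 0 (0->0 ok)
  t6 'x' -> {0,2}, take 2 (0->2 ok)
  t7 'y' -> {1}, take 1 (2->1 ok)
  t8 'y' -> {1}, take 1 (1->1 ok)
  t9 'x' -> {0,2}, take 2 (1->2 ok)
  t10 'y' -> {1}, take 1 (2->1 ok)
  t11 'x' -> {0,2}, take 2 (1->2 ok)
  t12 'x' -> {0,2}, take 0 (2->0 ok)
  t13 'x' -> {0,2}, take 2 (0->2 ok)
  t14 'x' -> {0,2}, take 0 (2->0 ok)
  t15 'x' -> {0,2}, take 2 (0->2 ok)
  t16 'y' -> {1}, take 1 (2->1 ok)
  t17 'x' -> {0,2}, take 2 (1->2 ok)
  t18 'y' -> {1}, take 1 (2->1 ok)
  t19 'x' -> {0,2}, take 2 (1->2 ok)
  t20 'x' -> {0,2}, take 0 (2->0 ok)
  t21 'x' -> {0,2}, take 0 (0->0 ok)
  t22 'x' -> {0,2}, take 0 (0->0 ok)
  t23 'x' -> {0,2}, take 0 (0->0 ok)
  t24 'x' -> {0,2}, take 0 (0->0 ok)
  t25 'x' -> {0,2}, take 2 (0->2 ok)
  t26 'y' -> {1}, take 1 (2->1 ok)
  t27 'x' -> {0,2}, take 2 (1->2 ok)
  t28 'y' -> {1}, take 1 (2->1 ok)

0,2,0,2,0,0,2,1,1,2,1,2,0,2,0,2,1,2,1,2,0,0,0,0,0,2,1,2,1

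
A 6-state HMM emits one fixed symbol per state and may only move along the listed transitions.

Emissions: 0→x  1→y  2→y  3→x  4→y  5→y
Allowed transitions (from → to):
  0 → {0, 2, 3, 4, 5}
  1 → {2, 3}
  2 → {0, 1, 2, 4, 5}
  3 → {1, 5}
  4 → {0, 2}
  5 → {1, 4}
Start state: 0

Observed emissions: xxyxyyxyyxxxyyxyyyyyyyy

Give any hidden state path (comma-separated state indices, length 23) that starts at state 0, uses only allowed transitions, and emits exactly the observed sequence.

0,3,1,3,5,4,0,2,4,0,0,3,5,1,3,5,4,2,5,4,2,5,4

  pos 0: x in {0,3}, choose 0; start
  pos 1: x in {0,3}, choose 3; 0->3 ok
  pos 2: y in {1,2,4,5}, choose 1; 3->1 ok
  pos 3: x in {0,3}, choose 3; 1->3 ok
  pos 4: y in {1,2,4,5}, choose 5; 3->5 ok
  pos 5: y in {1,2,4,5}, choose 4; 5->4 ok
  pos 6: x in {0,3}, choose 0; 4->0 ok
  pos 7: y in {1,2,4,5}, choose 2; 0->2 ok
  pos 8: y in {1,2,4,5}, choose 4; 2->4 ok
  pos 9: x in {0,3}, choose 0; 4->0 ok
  pos 10: x in {0,3}, choose 0; 0->0 ok
  pos 11: x in {0,3}, choose 3; 0->3 ok
  pos 12: y in {1,2,4,5}, choose 5; 3->5 ok
  pos 13: y in {1,2,4,5}, choose 1; 5->1 ok
  pos 14: x in {0,3}, choose 3; 1->3 ok
  pos 15: y in {1,2,4,5}, choose 5; 3->5 ok
  pos 16: y in {1,2,4,5}, choose 4; 5->4 ok
  pos 17: y in {1,2,4,5}, choose 2; 4->2 ok
  pos 18: y in {1,2,4,5}, choose 5; 2->5 ok
  pos 19: y in {1,2,4,5}, choose 4; 5->4 ok
  pos 20: y in {1,2,4,5}, choose 2; 4->2 ok
  pos 21: y in {1,2,4,5}, choose 5; 2->5 ok
  pos 22: y in {1,2,4,5}, choose 4; 5->4 ok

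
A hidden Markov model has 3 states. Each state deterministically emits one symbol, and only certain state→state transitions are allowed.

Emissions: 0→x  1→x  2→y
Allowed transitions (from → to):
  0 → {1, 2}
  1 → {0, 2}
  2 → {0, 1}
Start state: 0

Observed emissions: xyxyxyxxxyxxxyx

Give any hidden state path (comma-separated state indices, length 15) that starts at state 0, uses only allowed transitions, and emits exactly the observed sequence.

  pos 0: x in {0,1}, choose 0; start
  pos 1: y in {2}, choose 2; 0->2 ok
  pos 2: x in {0,1}, choose 0; 2->0 ok
  pos 3: y in {2}, choose 2; 0->2 ok
  pos 4: x in {0,1}, choose 1; 2->1 ok
  pos 5: y in {2}, choose 2; 1->2 ok
  pos 6: x in {0,1}, choose 0; 2->0 ok
  pos 7: x in {0,1}, choose 1; 0->1 ok
  pos 8: x in {0,1}, choose 0; 1->0 ok
  pos 9: y in {2}, choose 2; 0->2 ok
  pos 10: x in {0,1}, choose 0; 2->0 ok
  pos 11: x in {0,1}, choose 1; 0->1 ok
  pos 12: x in {0,1}, choose 0; 1->0 ok
  pos 13: y in {2}, choose 2; 0->2 ok
  pos 14: x in {0,1}, choose 1; 2->1 ok

0,2,0,2,1,2,0,1,0,2,0,1,0,2,1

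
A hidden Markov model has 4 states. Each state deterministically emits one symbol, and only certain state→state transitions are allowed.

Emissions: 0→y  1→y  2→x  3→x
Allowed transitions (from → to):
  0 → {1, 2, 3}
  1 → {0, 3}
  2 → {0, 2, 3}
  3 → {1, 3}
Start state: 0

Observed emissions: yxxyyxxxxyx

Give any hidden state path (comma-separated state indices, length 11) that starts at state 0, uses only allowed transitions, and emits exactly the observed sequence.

  pos 0: y in {0,1}, choose 0; start
  pos 1: x in {2,3}, choose 3; 0->3 ok
  pos 2: x in {2,3}, choose 3; 3->3 ok
  pos 3: y in {0,1}, choose 1; 3->1 ok
  pos 4: y in {0,1}, choose 0; 1->0 ok
  pos 5: x in {2,3}, choose 2; 0->2 ok
  pos 6: x in {2,3}, choose 2; 2->2 ok
  pos 7: x in {2,3}, choose 2; 2->2 ok
  pos 8: x in {2,3}, choose 2; 2->2 ok
  pos 9: y in {0,1}, choose 0; 2->0 ok
  pos 10: x in {2,3}, choose 3; 0->3 ok

0,3,3,1,0,2,2,2,2,0,3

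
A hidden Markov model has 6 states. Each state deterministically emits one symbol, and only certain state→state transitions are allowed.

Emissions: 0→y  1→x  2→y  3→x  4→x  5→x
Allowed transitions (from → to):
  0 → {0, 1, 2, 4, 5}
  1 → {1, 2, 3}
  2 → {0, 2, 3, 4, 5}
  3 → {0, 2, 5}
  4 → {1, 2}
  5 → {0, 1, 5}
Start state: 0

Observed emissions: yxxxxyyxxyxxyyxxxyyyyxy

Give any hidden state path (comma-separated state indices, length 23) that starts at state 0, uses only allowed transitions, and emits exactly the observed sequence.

0,5,1,3,5,0,0,5,5,0,1,3,2,0,4,1,1,2,2,0,0,4,2

  t0 'y' -> {0,2}, take 0 (start)
  t1 'x' -> {1,3,4,5}, take 5 (0->5 ok)
  t2 'x' -> {1,3,4,5}, take 1 (5->1 ok)
  t3 'x' -> {1,3,4,5}, take 3 (1->3 ok)
  t4 'x' -> {1,3,4,5}, take 5 (3->5 ok)
  t5 'y' -> {0,2}, take 0 (5->0 ok)
  t6 'y' -> {0,2}, take 0 (0->0 ok)
  t7 'x' -> {1,3,4,5}, take 5 (0->5 ok)
  t8 'x' -> {1,3,4,5}, take 5 (5->5 ok)
  t9 'y' -> {0,2}, take 0 (5->0 ok)
  t10 'x' -> {1,3,4,5}, take 1 (0->1 ok)
  t11 'x' -> {1,3,4,5}, take 3 (1->3 ok)
  t12 'y' -> {0,2}, take 2 (3->2 ok)
  t13 'y' -> {0,2}, take 0 (2->0 ok)
  t14 'x' -> {1,3,4,5}, take 4 (0->4 ok)
  t15 'x' -> {1,3,4,5}, take 1 (4->1 ok)
  t16 'x' -> {1,3,4,5}, take 1 (1->1 ok)
  t17 'y' -> {0,2}, take 2 (1->2 ok)
  t18 'y' -> {0,2}, take 2 (2->2 ok)
  t19 'y' -> {0,2}, take 0 (2->0 ok)
  t20 'y' -> {0,2}, take 0 (0->0 ok)
  t21 'x' -> {1,3,4,5}, take 4 (0->4 ok)
  t22 'y' -> {0,2}, take 2 (4->2 ok)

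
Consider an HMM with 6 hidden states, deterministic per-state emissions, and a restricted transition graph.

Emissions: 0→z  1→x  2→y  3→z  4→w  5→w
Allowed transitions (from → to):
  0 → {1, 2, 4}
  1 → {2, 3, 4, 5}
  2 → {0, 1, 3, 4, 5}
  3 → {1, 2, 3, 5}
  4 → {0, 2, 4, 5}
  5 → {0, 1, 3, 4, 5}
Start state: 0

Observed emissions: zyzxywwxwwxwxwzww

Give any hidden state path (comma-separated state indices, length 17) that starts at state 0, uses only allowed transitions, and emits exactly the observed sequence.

0,2,3,1,2,4,5,1,4,5,1,5,1,5,3,5,4

  t0 'z' -> {0,3}, take 0 (start)
  t1 'y' -> {2}, take 2 (0->2 ok)
  t2 'z' -> {0,3}, take 3 (2->3 ok)
  t3 'x' -> {1}, take 1 (3->1 ok)
  t4 'y' -> {2}, take 2 (1->2 ok)
  t5 'w' -> {4,5}, take 4 (2->4 ok)
  t6 'w' -> {4,5}, take 5 (4->5 ok)
  t7 'x' -> {1}, take 1 (5->1 ok)
  t8 'w' -> {4,5}, take 4 (1->4 ok)
  t9 'w' -> {4,5}, take 5 (4->5 ok)
  t10 'x' -> {1}, take 1 (5->1 ok)
  t11 'w' -> {4,5}, take 5 (1->5 ok)
  t12 'x' -> {1}, take 1 (5->1 ok)
  t13 'w' -> {4,5}, take 5 (1->5 ok)
  t14 'z' -> {0,3}, take 3 (5->3 ok)
  t15 'w' -> {4,5}, take 5 (3->5 ok)
  t16 'w' -> {4,5}, take 4 (5->4 ok)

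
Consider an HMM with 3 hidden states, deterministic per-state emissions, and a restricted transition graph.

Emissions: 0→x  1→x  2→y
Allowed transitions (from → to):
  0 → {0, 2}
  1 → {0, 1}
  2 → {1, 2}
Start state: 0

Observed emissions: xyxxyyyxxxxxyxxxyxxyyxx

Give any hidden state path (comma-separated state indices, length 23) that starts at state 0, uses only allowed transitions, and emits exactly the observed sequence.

  [0] x  {0,1}  => 0  start
  [1] y  {2}  => 2  0->2 ok
  [2] x  {0,1}  => 1  2->1 ok
  [3] x  {0,1}  => 0  1->0 ok
  [4] y  {2}  => 2  0->2 ok
  [5] y  {2}  => 2  2->2 ok
  [6] y  {2}  => 2  2->2 ok
  [7] x  {0,1}  => 1  2->1 ok
  [8] x  {0,1}  => 1  1->1 ok
  [9] x  {0,1}  => 0  1->0 ok
  [10] x  {0,1}  => 0  0->0 ok
  [11] x  {0,1}  => 0  0->0 ok
  [12] y  {2}  => 2  0->2 ok
  [13] x  {0,1}  => 1  2->1 ok
  [14] x  {0,1}  => 1  1->1 ok
  [15] x  {0,1}  => 0  1->0 ok
  [16] y  {2}  => 2  0->2 ok
  [17] x  {0,1}  => 1  2->1 ok
  [18] x  {0,1}  => 0  1->0 ok
  [19] y  {2}  => 2  0->2 ok
  [20] y  {2}  => 2  2->2 ok
  [21] x  {0,1}  => 1  2->1 ok
  [22] x  {0,1}  => 1  1->1 ok

0,2,1,0,2,2,2,1,1,0,0,0,2,1,1,0,2,1,0,2,2,1,1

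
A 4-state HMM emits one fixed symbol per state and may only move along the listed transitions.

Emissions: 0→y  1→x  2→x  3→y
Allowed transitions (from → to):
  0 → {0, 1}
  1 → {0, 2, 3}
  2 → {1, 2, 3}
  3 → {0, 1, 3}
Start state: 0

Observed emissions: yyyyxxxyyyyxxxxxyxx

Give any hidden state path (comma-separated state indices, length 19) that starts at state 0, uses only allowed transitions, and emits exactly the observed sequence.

  pos 0: y in {0,3}, choose 0; start
  pos 1: y in {0,3}, choose 0; 0->0 ok
  pos 2: y in {0,3}, choose 0; 0->0 ok
  pos 3: y in {0,3}, choose 0; 0->0 ok
  pos 4: x in {1,2}, choose 1; 0->1 ok
  pos 5: x in {1,2}, choose 2; 1->2 ok
  pos 6: x in {1,2}, choose 1; 2->1 ok
  pos 7: y in {0,3}, choose 3; 1->3 ok
  pos 8: y in {0,3}, choose 0; 3->0 ok
  pos 9: y in {0,3}, choose 0; 0->0 ok
  pos 10: y in {0,3}, choose 0; 0->0 ok
  pos 11: x in {1,2}, choose 1; 0->1 ok
  pos 12: x in {1,2}, choose 2; 1->2 ok
  pos 13: x in {1,2}, choose 2; 2->2 ok
  pos 14: x in {1,2}, choose 2; 2->2 ok
  pos 15: x in {1,2}, choose 2; 2->2 ok
  pos 16: y in {0,3}, choose 3; 2->3 ok
  pos 17: x in {1,2}, choose 1; 3->1 ok
  pos 18: x in {1,2}, choose 2; 1->2 ok

0,0,0,0,1,2,1,3,0,0,0,1,2,2,2,2,3,1,2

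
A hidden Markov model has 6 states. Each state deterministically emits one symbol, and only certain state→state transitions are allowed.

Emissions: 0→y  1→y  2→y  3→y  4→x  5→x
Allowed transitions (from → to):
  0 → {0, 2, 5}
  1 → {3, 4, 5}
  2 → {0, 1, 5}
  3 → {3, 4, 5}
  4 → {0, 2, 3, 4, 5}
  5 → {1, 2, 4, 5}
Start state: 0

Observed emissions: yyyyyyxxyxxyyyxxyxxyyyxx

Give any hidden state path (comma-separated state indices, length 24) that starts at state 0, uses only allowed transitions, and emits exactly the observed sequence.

0,2,0,0,0,0,5,4,2,5,4,3,3,3,4,5,1,5,4,2,0,2,5,5

  t0 'y' -> {0,1,2,3}, take 0 (start)
  t1 'y' -> {0,1,2,3}, take 2 (0->2 ok)
  t2 'y' -> {0,1,2,3}, take 0 (2->0 ok)
  t3 'y' -> {0,1,2,3}, take 0 (0->0 ok)
  t4 'y' -> {0,1,2,3}, take 0 (0->0 ok)
  t5 'y' -> {0,1,2,3}, take 0 (0->0 ok)
  t6 'x' -> {4,5}, take 5 (0->5 ok)
  t7 'x' -> {4,5}, take 4 (5->4 ok)
  t8 'y' -> {0,1,2,3}, take 2 (4->2 ok)
  t9 'x' -> {4,5}, take 5 (2->5 ok)
  t10 'x' -> {4,5}, take 4 (5->4 ok)
  t11 'y' -> {0,1,2,3}, take 3 (4->3 ok)
  t12 'y' -> {0,1,2,3}, take 3 (3->3 ok)
  t13 'y' -> {0,1,2,3}, take 3 (3->3 ok)
  t14 'x' -> {4,5}, take 4 (3->4 ok)
  t15 'x' -> {4,5}, take 5 (4->5 ok)
  t16 'y' -> {0,1,2,3}, take 1 (5->1 ok)
  t17 'x' -> {4,5}, take 5 (1->5 ok)
  t18 'x' -> {4,5}, take 4 (5->4 ok)
  t19 'y' -> {0,1,2,3}, take 2 (4->2 ok)
  t20 'y' -> {0,1,2,3}, take 0 (2->0 ok)
  t21 'y' -> {0,1,2,3}, take 2 (0->2 ok)
  t22 'x' -> {4,5}, take 5 (2->5 ok)
  t23 'x' -> {4,5}, take 5 (5->5 ok)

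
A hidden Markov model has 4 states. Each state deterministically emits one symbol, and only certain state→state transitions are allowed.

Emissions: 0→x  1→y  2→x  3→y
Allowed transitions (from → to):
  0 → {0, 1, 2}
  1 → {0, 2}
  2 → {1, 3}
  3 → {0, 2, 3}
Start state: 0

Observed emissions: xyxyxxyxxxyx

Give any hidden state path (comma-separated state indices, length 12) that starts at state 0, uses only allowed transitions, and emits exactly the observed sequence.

  pos 0: x in {0,2}, choose 0; start
  pos 1: y in {1,3}, choose 1; 0->1 ok
  pos 2: x in {0,2}, choose 2; 1->2 ok
  pos 3: y in {1,3}, choose 3; 2->3 ok
  pos 4: x in {0,2}, choose 0; 3->0 ok
  pos 5: x in {0,2}, choose 0; 0->0 ok
  pos 6: y in {1,3}, choose 1; 0->1 ok
  pos 7: x in {0,2}, choose 0; 1->0 ok
  pos 8: x in {0,2}, choose 0; 0->0 ok
  pos 9: x in {0,2}, choose 2; 0->2 ok
  pos 10: y in {1,3}, choose 1; 2->1 ok
  pos 11: x in {0,2}, choose 0; 1->0 ok

0,1,2,3,0,0,1,0,0,2,1,0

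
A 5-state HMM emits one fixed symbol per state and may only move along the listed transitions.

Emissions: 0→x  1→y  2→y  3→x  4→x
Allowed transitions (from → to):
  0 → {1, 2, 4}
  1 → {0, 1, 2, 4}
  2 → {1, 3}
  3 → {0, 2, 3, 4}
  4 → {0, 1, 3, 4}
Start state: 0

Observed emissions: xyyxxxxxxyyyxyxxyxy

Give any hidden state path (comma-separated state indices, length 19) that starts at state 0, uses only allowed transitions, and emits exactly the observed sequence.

0,2,1,0,4,3,0,4,0,2,1,1,0,1,4,4,1,0,1

  [0] x  {0,3,4}  => 0  start
  [1] y  {1,2}  => 2  0->2 ok
  [2] y  {1,2}  => 1  2->1 ok
  [3] x  {0,3,4}  => 0  1->0 ok
  [4] x  {0,3,4}  => 4  0->4 ok
  [5] x  {0,3,4}  => 3  4->3 ok
  [6] x  {0,3,4}  => 0  3->0 ok
  [7] x  {0,3,4}  => 4  0->4 ok
  [8] x  {0,3,4}  => 0  4->0 ok
  [9] y  {1,2}  => 2  0->2 ok
  [10] y  {1,2}  => 1  2->1 ok
  [11] y  {1,2}  => 1  1->1 ok
  [12] x  {0,3,4}  => 0  1->0 ok
  [13] y  {1,2}  => 1  0->1 ok
  [14] x  {0,3,4}  => 4  1->4 ok
  [15] x  {0,3,4}  => 4  4->4 ok
  [16] y  {1,2}  => 1  4->1 ok
  [17] x  {0,3,4}  => 0  1->0 ok
  [18] y  {1,2}  => 1  0->1 ok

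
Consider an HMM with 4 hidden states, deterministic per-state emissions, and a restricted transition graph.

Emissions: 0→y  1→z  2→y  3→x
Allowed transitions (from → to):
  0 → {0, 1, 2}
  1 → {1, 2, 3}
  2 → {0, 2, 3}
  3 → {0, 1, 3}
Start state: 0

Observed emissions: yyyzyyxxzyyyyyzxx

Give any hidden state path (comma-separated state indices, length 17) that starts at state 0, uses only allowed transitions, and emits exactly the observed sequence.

  0: obs=y cand={0,2} pick 0 [start]
  1: obs=y cand={0,2} pick 0 [0->0 ok]
  2: obs=y cand={0,2} pick 0 [0->0 ok]
  3: obs=z cand={1} pick 1 [0->1 ok]
  4: obs=y cand={0,2} pick 2 [1->2 ok]
  5: obs=y cand={0,2} pick 2 [2->2 ok]
  6: obs=x cand={3} pick 3 [2->3 ok]
  7: obs=x cand={3} pick 3 [3->3 ok]
  8: obs=z cand={1} pick 1 [3->1 ok]
  9: obs=y cand={0,2} pick 2 [1->2 ok]
  10: obs=y cand={0,2} pick 2 [2->2 ok]
  11: obs=y cand={0,2} pick 2 [2->2 ok]
  12: obs=y cand={0,2} pick 0 [2->0 ok]
  13: obs=y cand={0,2} pick 0 [0->0 ok]
  14: obs=z cand={1} pick 1 [0->1 ok]
  15: obs=x cand={3} pick 3 [1->3 ok]
  16: obs=x cand={3} pick 3 [3->3 ok]

0,0,0,1,2,2,3,3,1,2,2,2,0,0,1,3,3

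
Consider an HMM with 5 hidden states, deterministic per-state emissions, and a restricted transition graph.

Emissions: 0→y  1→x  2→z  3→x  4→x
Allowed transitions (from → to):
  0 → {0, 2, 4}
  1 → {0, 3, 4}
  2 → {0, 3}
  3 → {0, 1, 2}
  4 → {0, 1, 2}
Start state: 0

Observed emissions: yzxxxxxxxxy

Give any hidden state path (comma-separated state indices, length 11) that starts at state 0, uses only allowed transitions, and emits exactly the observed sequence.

0,2,3,1,3,1,3,1,4,1,0

  [0] y  {0}  => 0  start
  [1] z  {2}  => 2  0->2 ok
  [2] x  {1,3,4}  => 3  2->3 ok
  [3] x  {1,3,4}  => 1  3->1 ok
  [4] x  {1,3,4}  => 3  1->3 ok
  [5] x  {1,3,4}  => 1  3->1 ok
  [6] x  {1,3,4}  => 3  1->3 ok
  [7] x  {1,3,4}  => 1  3->1 ok
  [8] x  {1,3,4}  => 4  1->4 ok
  [9] x  {1,3,4}  => 1  4->1 ok
  [10] y  {0}  => 0  1->0 ok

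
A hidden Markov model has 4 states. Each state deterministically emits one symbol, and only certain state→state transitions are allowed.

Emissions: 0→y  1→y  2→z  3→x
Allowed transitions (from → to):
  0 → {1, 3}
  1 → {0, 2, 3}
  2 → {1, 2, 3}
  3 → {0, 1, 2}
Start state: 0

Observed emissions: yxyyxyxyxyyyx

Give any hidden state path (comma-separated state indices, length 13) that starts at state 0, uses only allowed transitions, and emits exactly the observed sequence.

0,3,1,0,3,0,3,1,3,0,1,0,3

  [0] y  {0,1}  => 0  start
  [1] x  {3}  => 3  0->3 ok
  [2] y  {0,1}  => 1  3->1 ok
  [3] y  {0,1}  => 0  1->0 ok
  [4] x  {3}  => 3  0->3 ok
  [5] y  {0,1}  => 0  3->0 ok
  [6] x  {3}  => 3  0->3 ok
  [7] y  {0,1}  => 1  3->1 ok
  [8] x  {3}  => 3  1->3 ok
  [9] y  {0,1}  => 0  3->0 ok
  [10] y  {0,1}  => 1  0->1 ok
  [11] y  {0,1}  => 0  1->0 ok
  [12] x  {3}  => 3  0->3 ok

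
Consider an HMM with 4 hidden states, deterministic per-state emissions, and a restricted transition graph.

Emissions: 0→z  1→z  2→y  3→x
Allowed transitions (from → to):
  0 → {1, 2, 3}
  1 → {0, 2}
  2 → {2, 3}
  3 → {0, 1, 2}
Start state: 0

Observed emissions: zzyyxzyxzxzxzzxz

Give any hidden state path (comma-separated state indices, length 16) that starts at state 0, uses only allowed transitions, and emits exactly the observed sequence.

  t0 'z' -> {0,1}, take 0 (start)
  t1 'z' -> {0,1}, take 1 (0->1 ok)
  t2 'y' -> {2}, take 2 (1->2 ok)
  t3 'y' -> {2}, take 2 (2->2 ok)
  t4 'x' -> {3}, take 3 (2->3 ok)
  t5 'z' -> {0,1}, take 1 (3->1 ok)
  t6 'y' -> {2}, take 2 (1->2 ok)
  t7 'x' -> {3}, take 3 (2->3 ok)
  t8 'z' -> {0,1}, take 0 (3->0 ok)
  t9 'x' -> {3}, take 3 (0->3 ok)
  t10 'z' -> {0,1}, take 0 (3->0 ok)
  t11 'x' -> {3}, take 3 (0->3 ok)
  t12 'z' -> {0,1}, take 1 (3->1 ok)
  t13 'z' -> {0,1}, take 0 (1->0 ok)
  t14 'x' -> {3}, take 3 (0->3 ok)
  t15 'z' -> {0,1}, take 1 (3->1 ok)

0,1,2,2,3,1,2,3,0,3,0,3,1,0,3,1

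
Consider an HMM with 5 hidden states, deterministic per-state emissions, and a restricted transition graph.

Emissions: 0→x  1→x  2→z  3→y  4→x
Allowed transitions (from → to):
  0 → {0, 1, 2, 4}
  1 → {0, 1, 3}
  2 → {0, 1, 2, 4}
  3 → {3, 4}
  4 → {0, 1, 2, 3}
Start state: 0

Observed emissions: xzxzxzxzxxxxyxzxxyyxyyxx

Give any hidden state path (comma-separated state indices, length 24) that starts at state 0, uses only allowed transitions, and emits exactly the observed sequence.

  pos 0: x in {0,1,4}, choose 0; start
  pos 1: z in {2}, choose 2; 0->2 ok
  pos 2: x in {0,1,4}, choose 4; 2->4 ok
  pos 3: z in {2}, choose 2; 4->2 ok
  pos 4: x in {0,1,4}, choose 0; 2->0 ok
  pos 5: z in {2}, choose 2; 0->2 ok
  pos 6: x in {0,1,4}, choose 4; 2->4 ok
  pos 7: z in {2}, choose 2; 4->2 ok
  pos 8: x in {0,1,4}, choose 0; 2->0 ok
  pos 9: x in {0,1,4}, choose 0; 0->0 ok
  pos 10: x in {0,1,4}, choose 1; 0->1 ok
  pos 11: x in {0,1,4}, choose 1; 1->1 ok
  pos 12: y in {3}, choose 3; 1->3 ok
  pos 13: x in {0,1,4}, choose 4; 3->4 ok
  pos 14: z in {2}, choose 2; 4->2 ok
  pos 15: x in {0,1,4}, choose 1; 2->1 ok
  pos 16: x in {0,1,4}, choose 1; 1->1 ok
  pos 17: y in {3}, choose 3; 1->3 ok
  pos 18: y in {3}, choose 3; 3->3 ok
  pos 19: x in {0,1,4}, choose 4; 3->4 ok
  pos 20: y in {3}, choose 3; 4->3 ok
  pos 21: y in {3}, choose 3; 3->3 ok
  pos 22: x in {0,1,4}, choose 4; 3->4 ok
  pos 23: x in {0,1,4}, choose 1; 4->1 ok

0,2,4,2,0,2,4,2,0,0,1,1,3,4,2,1,1,3,3,4,3,3,4,1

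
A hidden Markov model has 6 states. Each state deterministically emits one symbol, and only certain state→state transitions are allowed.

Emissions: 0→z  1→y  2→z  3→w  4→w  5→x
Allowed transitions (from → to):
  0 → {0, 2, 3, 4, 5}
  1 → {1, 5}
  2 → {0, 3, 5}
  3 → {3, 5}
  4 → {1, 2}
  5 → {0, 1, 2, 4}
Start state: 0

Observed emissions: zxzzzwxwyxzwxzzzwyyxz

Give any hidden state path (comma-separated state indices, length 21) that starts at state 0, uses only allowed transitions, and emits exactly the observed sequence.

  [0] z  {0,2}  => 0  start
  [1] x  {5}  => 5  0->5 ok
  [2] z  {0,2}  => 2  5->2 ok
  [3] z  {0,2}  => 0  2->0 ok
  [4] z  {0,2}  => 2  0->2 ok
  [5] w  {3,4}  => 3  2->3 ok
  [6] x  {5}  => 5  3->5 ok
  [7] w  {3,4}  => 4  5->4 ok
  [8] y  {1}  => 1  4->1 ok
  [9] x  {5}  => 5  1->5 ok
  [10] z  {0,2}  => 0  5->0 ok
  [11] w  {3,4}  => 3  0->3 ok
  [12] x  {5}  => 5  3->5 ok
  [13] z  {0,2}  => 2  5->2 ok
  [14] z  {0,2}  => 0  2->0 ok
  [15] z  {0,2}  => 0  0->0 ok
  [16] w  {3,4}  => 4  0->4 ok
  [17] y  {1}  => 1  4->1 ok
  [18] y  {1}  => 1  1->1 ok
  [19] x  {5}  => 5  1->5 ok
  [20] z  {0,2}  => 0  5->0 ok

0,5,2,0,2,3,5,4,1,5,0,3,5,2,0,0,4,1,1,5,0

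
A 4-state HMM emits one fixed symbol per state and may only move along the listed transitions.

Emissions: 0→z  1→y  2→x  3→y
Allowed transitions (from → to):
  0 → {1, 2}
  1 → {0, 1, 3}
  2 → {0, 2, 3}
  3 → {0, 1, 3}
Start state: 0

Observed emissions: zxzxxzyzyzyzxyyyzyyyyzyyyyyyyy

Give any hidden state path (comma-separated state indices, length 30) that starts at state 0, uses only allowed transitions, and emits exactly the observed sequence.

0,2,0,2,2,0,1,0,1,0,1,0,2,3,1,3,0,1,3,1,3,0,1,3,1,1,1,3,3,1

  0: obs=z cand={0} pick 0 [start]
  1: obs=x cand={2} pick 2 [0->2 ok]
  2: obs=z cand={0} pick 0 [2->0 ok]
  3: obs=x cand={2} pick 2 [0->2 ok]
  4: obs=x cand={2} pick 2 [2->2 ok]
  5: obs=z cand={0} pick 0 [2->0 ok]
  6: obs=y cand={1,3} pick 1 [0->1 ok]
  7: obs=z cand={0} pick 0 [1->0 ok]
  8: obs=y cand={1,3} pick 1 [0->1 ok]
  9: obs=z cand={0} pick 0 [1->0 ok]
  10: obs=y cand={1,3} pick 1 [0->1 ok]
  11: obs=z cand={0} pick 0 [1->0 ok]
  12: obs=x cand={2} pick 2 [0->2 ok]
  13: obs=y cand={1,3} pick 3 [2->3 ok]
  14: obs=y cand={1,3} pick 1 [3->1 ok]
  15: obs=y cand={1,3} pick 3 [1->3 ok]
  16: obs=z cand={0} pick 0 [3->0 ok]
  17: obs=y cand={1,3} pick 1 [0->1 ok]
  18: obs=y cand={1,3} pick 3 [1->3 ok]
  19: obs=y cand={1,3} pick 1 [3->1 ok]
  20: obs=y cand={1,3} pick 3 [1->3 ok]
  21: obs=z cand={0} pick 0 [3->0 ok]
  22: obs=y cand={1,3} pick 1 [0->1 ok]
  23: obs=y cand={1,3} pick 3 [1->3 ok]
  24: obs=y cand={1,3} pick 1 [3->1 ok]
  25: obs=y cand={1,3} pick 1 [1->1 ok]
  26: obs=y cand={1,3} pick 1 [1->1 ok]
  27: obs=y cand={1,3} pick 3 [1->3 ok]
  28: obs=y cand={1,3} pick 3 [3->3 ok]
  29: obs=y cand={1,3} pick 1 [3->1 ok]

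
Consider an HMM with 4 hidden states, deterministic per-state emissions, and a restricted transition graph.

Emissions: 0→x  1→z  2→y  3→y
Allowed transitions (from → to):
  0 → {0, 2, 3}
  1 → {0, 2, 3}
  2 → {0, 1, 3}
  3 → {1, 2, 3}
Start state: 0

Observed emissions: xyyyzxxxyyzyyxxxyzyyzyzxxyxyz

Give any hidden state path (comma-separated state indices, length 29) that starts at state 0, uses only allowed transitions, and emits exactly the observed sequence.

  [0] x  {0}  => 0  start
  [1] y  {2,3}  => 2  0->2 ok
  [2] y  {2,3}  => 3  2->3 ok
  [3] y  {2,3}  => 2  3->2 ok
  [4] z  {1}  => 1  2->1 ok
  [5] x  {0}  => 0  1->0 ok
  [6] x  {0}  => 0  0->0 ok
  [7] x  {0}  => 0  0->0 ok
  [8] y  {2,3}  => 3  0->3 ok
  [9] y  {2,3}  => 2  3->2 ok
  [10] z  {1}  => 1  2->1 ok
  [11] y  {2,3}  => 3  1->3 ok
  [12] y  {2,3}  => 2  3->2 ok
  [13] x  {0}  => 0  2->0 ok
  [14] x  {0}  => 0  0->0 ok
  [15] x  {0}  => 0  0->0 ok
  [16] y  {2,3}  => 3  0->3 ok
  [17] z  {1}  => 1  3->1 ok
  [18] y  {2,3}  => 2  1->2 ok
  [19] y  {2,3}  => 3  2->3 ok
  [20] z  {1}  => 1  3->1 ok
  [21] y  {2,3}  => 3  1->3 ok
  [22] z  {1}  => 1  3->1 ok
  [23] x  {0}  => 0  1->0 ok
  [24] x  {0}  => 0  0->0 ok
  [25] y  {2,3}  => 2  0->2 ok
  [26] x  {0}  => 0  2->0 ok
  [27] y  {2,3}  => 2  0->2 ok
  [28] z  {1}  => 1  2->1 ok

0,2,3,2,1,0,0,0,3,2,1,3,2,0,0,0,3,1,2,3,1,3,1,0,0,2,0,2,1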